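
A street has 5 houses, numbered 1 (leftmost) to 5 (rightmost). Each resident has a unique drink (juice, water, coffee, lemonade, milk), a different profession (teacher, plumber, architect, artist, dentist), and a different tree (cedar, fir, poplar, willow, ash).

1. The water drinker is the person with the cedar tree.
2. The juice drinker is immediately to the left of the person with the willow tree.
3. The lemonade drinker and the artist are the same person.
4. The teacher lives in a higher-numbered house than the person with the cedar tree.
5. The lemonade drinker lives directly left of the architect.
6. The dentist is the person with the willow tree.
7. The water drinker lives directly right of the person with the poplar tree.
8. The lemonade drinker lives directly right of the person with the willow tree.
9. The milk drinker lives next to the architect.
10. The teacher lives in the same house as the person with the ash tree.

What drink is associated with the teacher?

milk

That leaves plumber as the profession for house 1.
So house 2 gets dentist for profession.
From clue 6, the person with the willow tree must be in house 2.
The lemonade drinker is in house 3 (clue 8).
By clue 1, the water drinker is in house 4.
From clue 1, the person with the cedar tree must be in house 4.
By clue 2, the juice drinker is in house 1.
By clue 3, the artist is in house 3.
Clue 4 places the teacher in house 5.
By clue 5, the architect is in house 4.
Clue 7: the person with the poplar tree is in house 3.
Clue 9 places the milk drinker in house 5.
From clue 10, the person with the ash tree must be in house 5.
House 2 drink: only coffee fits.
So house 1 gets fir for tree.
So: house 1 = juice/plumber/fir, house 2 = coffee/dentist/willow, house 3 = lemonade/artist/poplar, house 4 = water/architect/cedar, house 5 = milk/teacher/ash.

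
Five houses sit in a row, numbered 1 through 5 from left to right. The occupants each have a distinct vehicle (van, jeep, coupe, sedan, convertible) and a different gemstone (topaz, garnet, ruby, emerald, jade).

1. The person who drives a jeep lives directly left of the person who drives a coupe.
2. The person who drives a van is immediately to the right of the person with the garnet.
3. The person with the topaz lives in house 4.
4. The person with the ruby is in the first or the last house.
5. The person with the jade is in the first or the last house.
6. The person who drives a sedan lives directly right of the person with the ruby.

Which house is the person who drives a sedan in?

2

Clue 3: the person with the topaz is in house 4.
Clue 6 places the person who drives a sedan in house 2.
By clue 6, the person with the ruby is in house 1.
House 5's gemstone must be jade (nothing else left).
House 1 vehicle: only convertible fits.
House 5 vehicle: only coupe fits.
The person who drives a jeep is in house 4 (clue 1).
That leaves van as the vehicle for house 3.
By clue 2, the person with the garnet is in house 2.
That leaves emerald as the gemstone for house 3.
So: house 1 = convertible/ruby, house 2 = sedan/garnet, house 3 = van/emerald, house 4 = jeep/topaz, house 5 = coupe/jade.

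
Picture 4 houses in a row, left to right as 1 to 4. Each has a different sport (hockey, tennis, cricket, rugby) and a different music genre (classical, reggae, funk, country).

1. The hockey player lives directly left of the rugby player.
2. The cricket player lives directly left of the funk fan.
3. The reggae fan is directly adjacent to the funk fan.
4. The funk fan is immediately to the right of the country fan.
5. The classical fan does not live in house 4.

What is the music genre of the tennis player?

classical

The cricket player is narrowed to house 1 or 2 or 3; consider each.
Placing it in house 1 and house 3 leads to a contradiction, so it's in house 2.
From clue 2, the funk fan must be in house 3.
Clue 4: the country fan is in house 2.
That leaves classical as the music genre for house 1.
The only music genre still possible for house 4 is reggae.
The hockey player is in house 3 (clue 1).
The rugby player is in house 4 (clue 1).
So house 1 gets tennis for sport.
So: house 1 = tennis/classical, house 2 = cricket/country, house 3 = hockey/funk, house 4 = rugby/reggae.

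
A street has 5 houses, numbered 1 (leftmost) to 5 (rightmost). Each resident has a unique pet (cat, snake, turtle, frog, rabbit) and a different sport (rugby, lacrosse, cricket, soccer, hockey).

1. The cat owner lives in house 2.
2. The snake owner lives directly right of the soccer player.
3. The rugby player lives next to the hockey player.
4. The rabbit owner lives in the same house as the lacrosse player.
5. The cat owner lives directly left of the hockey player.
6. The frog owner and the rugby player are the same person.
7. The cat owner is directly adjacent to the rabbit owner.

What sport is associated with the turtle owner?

cricket

Clue 1: the cat owner is in house 2.
From clue 5, the hockey player must be in house 3.
Clue 4: the rabbit owner is in house 1.
From clue 4, the lacrosse player must be in house 1.
Clue 6 places the frog owner in house 4.
The rugby player is in house 4 (clue 6).
House 2's sport must be soccer (nothing else left).
That leaves cricket as the sport for house 5.
Clue 2: the snake owner is in house 3.
So house 5 gets turtle for pet.
So: house 1 = rabbit/lacrosse, house 2 = cat/soccer, house 3 = snake/hockey, house 4 = frog/rugby, house 5 = turtle/cricket.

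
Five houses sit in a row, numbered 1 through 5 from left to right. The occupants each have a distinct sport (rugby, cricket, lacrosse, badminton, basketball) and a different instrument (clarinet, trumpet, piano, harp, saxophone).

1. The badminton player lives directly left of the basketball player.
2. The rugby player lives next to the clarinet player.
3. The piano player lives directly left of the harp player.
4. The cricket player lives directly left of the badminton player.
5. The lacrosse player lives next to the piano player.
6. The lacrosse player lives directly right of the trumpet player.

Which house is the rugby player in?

1

The badminton player is narrowed to house 2 or 3 or 4; consider each.
Placing it in house 2 and house 3 leads to a contradiction, so it's in house 4.
The basketball player is in house 5 (clue 1).
Clue 4 places the cricket player in house 3.
The only sport still possible for house 1 is rugby.
That leaves lacrosse as the sport for house 2.
Clue 2 places the clarinet player in house 2.
Clue 6 places the trumpet player in house 1.
So house 3 gets piano for instrument.
By clue 3, the harp player is in house 4.
The only instrument still possible for house 5 is saxophone.
So: house 1 = rugby/trumpet, house 2 = lacrosse/clarinet, house 3 = cricket/piano, house 4 = badminton/harp, house 5 = basketball/saxophone.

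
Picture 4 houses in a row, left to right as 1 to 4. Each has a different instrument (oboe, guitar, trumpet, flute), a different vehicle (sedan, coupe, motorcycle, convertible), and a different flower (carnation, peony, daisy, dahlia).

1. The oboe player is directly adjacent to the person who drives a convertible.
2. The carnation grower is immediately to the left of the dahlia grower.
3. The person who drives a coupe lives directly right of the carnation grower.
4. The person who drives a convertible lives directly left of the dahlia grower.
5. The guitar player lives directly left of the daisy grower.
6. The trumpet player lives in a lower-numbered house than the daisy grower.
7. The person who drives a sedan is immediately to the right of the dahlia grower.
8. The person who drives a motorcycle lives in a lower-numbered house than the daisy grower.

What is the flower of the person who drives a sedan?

So house 4 gets sedan for vehicle.
The dahlia grower is in house 3 (clue 7).
The only instrument still possible for house 4 is flute.
By clue 2, the carnation grower is in house 2.
The person who drives a coupe is in house 3 (clue 3).
From clue 4, the person who drives a convertible must be in house 2.
That leaves motorcycle as the vehicle for house 1.
House 1 flower: only peony fits.
That leaves daisy as the flower for house 4.
The guitar player is in house 3 (clue 5).
The only instrument still possible for house 2 is trumpet.
House 1 instrument: only oboe fits.
So: house 1 = oboe/motorcycle/peony, house 2 = trumpet/convertible/carnation, house 3 = guitar/coupe/dahlia, house 4 = flute/sedan/daisy.

daisy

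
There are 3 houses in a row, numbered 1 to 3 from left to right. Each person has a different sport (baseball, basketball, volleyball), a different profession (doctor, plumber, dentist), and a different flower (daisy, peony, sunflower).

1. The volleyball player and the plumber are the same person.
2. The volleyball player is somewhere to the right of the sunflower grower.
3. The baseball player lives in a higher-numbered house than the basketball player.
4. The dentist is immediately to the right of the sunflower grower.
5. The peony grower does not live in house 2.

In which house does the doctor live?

That leaves basketball as the sport for house 1.
The only profession still possible for house 1 is doctor.
The baseball player is narrowed to house 2 or 3; consider each.
Placing it in house 3 leads to a contradiction, so it's in house 2.
House 3 sport: only volleyball fits.
Clue 1 places the plumber in house 3.
So house 2 gets dentist for profession.
Clue 4 places the sunflower grower in house 1.
That leaves daisy as the flower for house 2.
The only flower still possible for house 3 is peony.
So: house 1 = basketball/doctor/sunflower, house 2 = baseball/dentist/daisy, house 3 = volleyball/plumber/peony.

1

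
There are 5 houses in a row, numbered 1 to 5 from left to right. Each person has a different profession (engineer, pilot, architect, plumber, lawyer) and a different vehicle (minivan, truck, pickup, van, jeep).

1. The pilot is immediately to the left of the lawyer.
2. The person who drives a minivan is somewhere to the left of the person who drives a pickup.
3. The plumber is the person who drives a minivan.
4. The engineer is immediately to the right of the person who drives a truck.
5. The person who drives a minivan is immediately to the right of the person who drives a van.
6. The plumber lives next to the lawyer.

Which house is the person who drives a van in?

2

The plumber is narrowed to house 2 or 3 or 4; consider each.
Placing it in house 2 and house 4 leads to a contradiction, so it's in house 3.
The person who drives a minivan is in house 3 (clue 3).
From clue 5, the person who drives a van must be in house 2.
By clue 1, the pilot is in house 1.
Clue 1: the lawyer is in house 2.
House 4 profession: only architect fits.
So house 5 gets engineer for profession.
By clue 4, the person who drives a truck is in house 4.
That leaves jeep as the vehicle for house 1.
House 5 vehicle: only pickup fits.
So: house 1 = pilot/jeep, house 2 = lawyer/van, house 3 = plumber/minivan, house 4 = architect/truck, house 5 = engineer/pickup.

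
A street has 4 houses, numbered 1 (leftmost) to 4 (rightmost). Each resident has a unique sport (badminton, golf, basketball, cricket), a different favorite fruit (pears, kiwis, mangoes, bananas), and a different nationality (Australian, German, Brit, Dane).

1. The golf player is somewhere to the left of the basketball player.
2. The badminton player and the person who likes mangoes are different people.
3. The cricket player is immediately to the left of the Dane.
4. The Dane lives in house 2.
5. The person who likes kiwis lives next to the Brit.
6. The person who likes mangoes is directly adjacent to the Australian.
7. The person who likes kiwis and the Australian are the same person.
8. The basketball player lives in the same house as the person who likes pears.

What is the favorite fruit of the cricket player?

bananas

Clue 4: the Dane is in house 2.
By clue 3, the cricket player is in house 1.
That leaves bananas as the favorite fruit for house 1.
The only favorite fruit still possible for house 2 is mangoes.
The only nationality still possible for house 1 is German.
By clue 6, the Australian is in house 3.
From clue 7, the person who likes kiwis must be in house 3.
House 2's sport must be golf (nothing else left).
The only favorite fruit still possible for house 4 is pears.
So house 4 gets Brit for nationality.
From clue 8, the basketball player must be in house 4.
That leaves badminton as the sport for house 3.
So: house 1 = cricket/bananas/German, house 2 = golf/mangoes/Dane, house 3 = badminton/kiwis/Australian, house 4 = basketball/pears/Brit.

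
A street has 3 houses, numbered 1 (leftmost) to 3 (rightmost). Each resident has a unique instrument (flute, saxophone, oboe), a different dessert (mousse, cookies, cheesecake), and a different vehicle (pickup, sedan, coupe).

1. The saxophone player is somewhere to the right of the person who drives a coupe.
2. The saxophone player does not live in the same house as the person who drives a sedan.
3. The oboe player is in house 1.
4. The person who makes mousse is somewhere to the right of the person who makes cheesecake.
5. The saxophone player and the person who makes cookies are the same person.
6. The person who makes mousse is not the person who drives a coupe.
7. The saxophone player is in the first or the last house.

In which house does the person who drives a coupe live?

1

Clue 3 places the oboe player in house 1.
The saxophone player is in house 3 (clue 7).
That leaves flute as the instrument for house 2.
So house 1 gets cheesecake for dessert.
Clue 5 places the person who makes cookies in house 3.
House 2's dessert must be mousse (nothing else left).
The only vehicle still possible for house 3 is pickup.
The person who drives a coupe is in house 1 (clue 6).
The only vehicle still possible for house 2 is sedan.
So: house 1 = oboe/cheesecake/coupe, house 2 = flute/mousse/sedan, house 3 = saxophone/cookies/pickup.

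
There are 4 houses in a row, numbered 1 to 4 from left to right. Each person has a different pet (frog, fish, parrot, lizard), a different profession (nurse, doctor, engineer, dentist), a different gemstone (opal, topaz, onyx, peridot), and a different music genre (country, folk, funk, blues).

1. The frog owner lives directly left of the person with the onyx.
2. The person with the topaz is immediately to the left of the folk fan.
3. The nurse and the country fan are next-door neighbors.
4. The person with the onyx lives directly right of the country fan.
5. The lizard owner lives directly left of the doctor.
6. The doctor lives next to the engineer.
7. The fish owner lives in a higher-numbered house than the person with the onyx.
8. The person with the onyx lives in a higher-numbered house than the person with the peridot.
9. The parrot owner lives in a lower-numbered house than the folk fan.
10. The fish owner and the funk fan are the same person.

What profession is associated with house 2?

So house 4 gets fish for pet.
House 4's gemstone must be opal (nothing else left).
Clue 10 places the funk fan in house 4.
The only pet still possible for house 3 is lizard.
That leaves onyx as the gemstone for house 3.
From clue 1, the frog owner must be in house 2.
Clue 4: the country fan is in house 2.
The doctor is in house 4 (clue 5).
From clue 6, the engineer must be in house 3.
That leaves parrot as the pet for house 1.
The only music genre still possible for house 1 is blues.
That leaves folk as the music genre for house 3.
Clue 2: the person with the topaz is in house 2.
From clue 3, the nurse must be in house 1.
House 2 profession: only dentist fits.
House 1's gemstone must be peridot (nothing else left).
So: house 1 = parrot/nurse/peridot/blues, house 2 = frog/dentist/topaz/country, house 3 = lizard/engineer/onyx/folk, house 4 = fish/doctor/opal/funk.

dentist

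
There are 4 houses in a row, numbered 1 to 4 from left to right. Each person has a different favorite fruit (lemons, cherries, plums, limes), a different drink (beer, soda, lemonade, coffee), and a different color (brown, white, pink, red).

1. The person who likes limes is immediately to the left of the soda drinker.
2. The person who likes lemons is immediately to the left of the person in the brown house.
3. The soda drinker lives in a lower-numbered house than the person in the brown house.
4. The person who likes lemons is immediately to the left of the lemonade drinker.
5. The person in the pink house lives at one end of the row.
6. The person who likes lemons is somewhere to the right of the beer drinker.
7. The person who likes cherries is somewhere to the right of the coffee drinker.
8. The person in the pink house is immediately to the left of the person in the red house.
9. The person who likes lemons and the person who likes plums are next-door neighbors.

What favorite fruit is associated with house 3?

lemons

Clue 8 places the person in the pink house in house 1.
Clue 8 places the person in the red house in house 2.
House 4's drink must be lemonade (nothing else left).
Clue 4 places the person who likes lemons in house 3.
House 1 favorite fruit: only limes fits.
By clue 1, the soda drinker is in house 2.
The person in the brown house is in house 4 (clue 2).
That leaves coffee as the drink for house 3.
House 3 color: only white fits.
From clue 7, the person who likes cherries must be in house 4.
House 2's favorite fruit must be plums (nothing else left).
The only drink still possible for house 1 is beer.
So: house 1 = limes/beer/pink, house 2 = plums/soda/red, house 3 = lemons/coffee/white, house 4 = cherries/lemonade/brown.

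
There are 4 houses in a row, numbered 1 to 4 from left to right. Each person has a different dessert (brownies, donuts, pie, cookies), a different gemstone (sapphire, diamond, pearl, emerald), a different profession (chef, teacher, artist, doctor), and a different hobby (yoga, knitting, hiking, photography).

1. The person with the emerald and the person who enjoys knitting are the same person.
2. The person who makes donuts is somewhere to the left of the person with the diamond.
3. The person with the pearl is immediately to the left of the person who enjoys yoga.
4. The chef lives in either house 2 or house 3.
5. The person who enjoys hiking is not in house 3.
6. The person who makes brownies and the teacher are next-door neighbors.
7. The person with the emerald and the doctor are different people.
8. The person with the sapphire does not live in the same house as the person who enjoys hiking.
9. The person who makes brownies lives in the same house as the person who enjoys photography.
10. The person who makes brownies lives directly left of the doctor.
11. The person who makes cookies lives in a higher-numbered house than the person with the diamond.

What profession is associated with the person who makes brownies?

The person who makes cookies is narrowed to house 3 or 4; consider each.
Placing it in house 3 leads to a contradiction, so it's in house 4.
The person who makes donuts is narrowed to house 1 or 2; consider each.
Placing it in house 2 leads to a contradiction, so it's in house 1.
The person who makes brownies is narrowed to house 2 or 3; consider each.
Placing it in house 2 leads to a contradiction, so it's in house 3.
Clue 9 places the person who enjoys photography in house 3.
Clue 10 places the doctor in house 4.
The only dessert still possible for house 2 is pie.
So house 1 gets artist for profession.
House 3's profession must be chef (nothing else left).
So house 4 gets sapphire for gemstone.
That leaves teacher as the profession for house 2.
So house 4 gets yoga for hobby.
By clue 3, the person with the pearl is in house 3.
House 1's gemstone must be emerald (nothing else left).
House 2 gemstone: only diamond fits.
Clue 1: the person who enjoys knitting is in house 1.
The only hobby still possible for house 2 is hiking.
So: house 1 = donuts/emerald/artist/knitting, house 2 = pie/diamond/teacher/hiking, house 3 = brownies/pearl/chef/photography, house 4 = cookies/sapphire/doctor/yoga.

chef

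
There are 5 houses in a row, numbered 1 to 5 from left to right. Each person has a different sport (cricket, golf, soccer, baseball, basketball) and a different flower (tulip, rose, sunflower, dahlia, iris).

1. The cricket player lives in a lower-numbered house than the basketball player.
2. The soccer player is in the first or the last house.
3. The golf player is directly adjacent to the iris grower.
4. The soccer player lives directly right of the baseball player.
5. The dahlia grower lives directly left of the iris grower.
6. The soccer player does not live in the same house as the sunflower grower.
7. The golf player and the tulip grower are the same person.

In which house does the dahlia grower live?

1

By clue 4, the soccer player is in house 5.
Clue 4 places the baseball player in house 4.
That leaves rose as the flower for house 5.
The basketball player is narrowed to house 2 or 3; consider each.
Placing it in house 3 leads to a contradiction, so it's in house 2.
By clue 1, the cricket player is in house 1.
House 3's sport must be golf (nothing else left).
Clue 7: the tulip grower is in house 3.
So house 1 gets dahlia for flower.
From clue 5, the iris grower must be in house 2.
House 4 flower: only sunflower fits.
So: house 1 = cricket/dahlia, house 2 = basketball/iris, house 3 = golf/tulip, house 4 = baseball/sunflower, house 5 = soccer/rose.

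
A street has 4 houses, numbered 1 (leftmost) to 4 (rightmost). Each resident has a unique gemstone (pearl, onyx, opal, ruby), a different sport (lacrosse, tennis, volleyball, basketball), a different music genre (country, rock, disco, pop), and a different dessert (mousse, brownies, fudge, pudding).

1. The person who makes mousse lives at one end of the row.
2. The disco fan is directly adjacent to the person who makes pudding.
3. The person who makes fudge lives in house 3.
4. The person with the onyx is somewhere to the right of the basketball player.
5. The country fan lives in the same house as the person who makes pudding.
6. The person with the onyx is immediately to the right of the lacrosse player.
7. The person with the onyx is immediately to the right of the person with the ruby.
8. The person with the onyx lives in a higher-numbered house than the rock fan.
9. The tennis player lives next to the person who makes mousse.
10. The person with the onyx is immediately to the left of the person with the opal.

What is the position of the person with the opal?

4

Clue 3 places the person who makes fudge in house 3.
That leaves volleyball as the sport for house 4.
The only sport still possible for house 3 is tennis.
Clue 9: the person who makes mousse is in house 4.
House 4 music genre: only pop fits.
House 3 music genre: only disco fits.
By clue 2, the person who makes pudding is in house 2.
By clue 5, the country fan is in house 2.
The only music genre still possible for house 1 is rock.
That leaves brownies as the dessert for house 1.
The person with the onyx is narrowed to house 2 or 3; consider each.
Placing it in house 2 leads to a contradiction, so it's in house 3.
The lacrosse player is in house 2 (clue 6).
The person with the ruby is in house 2 (clue 7).
From clue 10, the person with the opal must be in house 4.
House 1 gemstone: only pearl fits.
House 1's sport must be basketball (nothing else left).
So: house 1 = pearl/basketball/rock/brownies, house 2 = ruby/lacrosse/country/pudding, house 3 = onyx/tennis/disco/fudge, house 4 = opal/volleyball/pop/mousse.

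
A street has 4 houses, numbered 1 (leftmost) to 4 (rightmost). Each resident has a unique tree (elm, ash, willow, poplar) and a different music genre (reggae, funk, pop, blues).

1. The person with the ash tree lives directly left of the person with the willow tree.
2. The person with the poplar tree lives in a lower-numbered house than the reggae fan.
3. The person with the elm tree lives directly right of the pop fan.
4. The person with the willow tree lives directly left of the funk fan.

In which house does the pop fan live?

3

So house 4 gets elm for tree.
From clue 3, the pop fan must be in house 3.
House 1 music genre: only blues fits.
The only music genre still possible for house 2 is reggae.
House 4's music genre must be funk (nothing else left).
From clue 2, the person with the poplar tree must be in house 1.
Clue 4: the person with the willow tree is in house 3.
House 2's tree must be ash (nothing else left).
So: house 1 = poplar/blues, house 2 = ash/reggae, house 3 = willow/pop, house 4 = elm/funk.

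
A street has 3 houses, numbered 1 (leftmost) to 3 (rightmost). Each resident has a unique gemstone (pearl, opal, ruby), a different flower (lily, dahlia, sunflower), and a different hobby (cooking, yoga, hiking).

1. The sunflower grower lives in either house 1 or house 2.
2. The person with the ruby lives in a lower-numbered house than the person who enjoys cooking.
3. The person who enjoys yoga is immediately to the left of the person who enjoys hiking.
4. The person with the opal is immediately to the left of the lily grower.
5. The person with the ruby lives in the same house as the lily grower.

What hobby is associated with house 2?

Clue 5: the person with the ruby is in house 2.
Clue 5 places the lily grower in house 2.
So house 3 gets pearl for gemstone.
So house 1 gets sunflower for flower.
The only flower still possible for house 3 is dahlia.
The only hobby still possible for house 1 is yoga.
By clue 2, the person who enjoys cooking is in house 3.
Clue 3: the person who enjoys hiking is in house 2.
So house 1 gets opal for gemstone.
So: house 1 = opal/sunflower/yoga, house 2 = ruby/lily/hiking, house 3 = pearl/dahlia/cooking.

hiking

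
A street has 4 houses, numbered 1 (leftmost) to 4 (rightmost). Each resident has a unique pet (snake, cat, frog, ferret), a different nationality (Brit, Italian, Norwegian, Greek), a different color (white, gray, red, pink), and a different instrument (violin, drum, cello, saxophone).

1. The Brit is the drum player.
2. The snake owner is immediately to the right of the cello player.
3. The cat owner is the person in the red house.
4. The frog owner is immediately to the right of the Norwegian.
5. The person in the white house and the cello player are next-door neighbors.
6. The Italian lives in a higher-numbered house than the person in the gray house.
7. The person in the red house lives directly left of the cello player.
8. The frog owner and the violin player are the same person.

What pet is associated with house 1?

The cat owner is narrowed to house 1 or 2; consider each.
Placing it in house 2 leads to a contradiction, so it's in house 1.
Clue 3 places the person in the red house in house 1.
By clue 7, the cello player is in house 2.
The snake owner is in house 3 (clue 2).
From clue 5, the person in the white house must be in house 3.
House 2's pet must be ferret (nothing else left).
House 4 pet: only frog fits.
House 2's color must be gray (nothing else left).
That leaves pink as the color for house 4.
Clue 4 places the Norwegian in house 3.
Clue 8 places the violin player in house 4.
So house 2 gets Greek for nationality.
From clue 1, the Brit must be in house 1.
By clue 1, the drum player is in house 1.
The only nationality still possible for house 4 is Italian.
So house 3 gets saxophone for instrument.
So: house 1 = cat/Brit/red/drum, house 2 = ferret/Greek/gray/cello, house 3 = snake/Norwegian/white/saxophone, house 4 = frog/Italian/pink/violin.

cat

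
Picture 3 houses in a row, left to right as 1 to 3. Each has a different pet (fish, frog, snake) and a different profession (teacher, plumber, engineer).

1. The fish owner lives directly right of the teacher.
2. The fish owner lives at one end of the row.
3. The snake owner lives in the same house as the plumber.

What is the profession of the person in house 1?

plumber

Clue 2 places the fish owner in house 3.
Clue 1 places the teacher in house 2.
The only profession still possible for house 1 is plumber.
The only profession still possible for house 3 is engineer.
Clue 3: the snake owner is in house 1.
That leaves frog as the pet for house 2.
So: house 1 = snake/plumber, house 2 = frog/teacher, house 3 = fish/engineer.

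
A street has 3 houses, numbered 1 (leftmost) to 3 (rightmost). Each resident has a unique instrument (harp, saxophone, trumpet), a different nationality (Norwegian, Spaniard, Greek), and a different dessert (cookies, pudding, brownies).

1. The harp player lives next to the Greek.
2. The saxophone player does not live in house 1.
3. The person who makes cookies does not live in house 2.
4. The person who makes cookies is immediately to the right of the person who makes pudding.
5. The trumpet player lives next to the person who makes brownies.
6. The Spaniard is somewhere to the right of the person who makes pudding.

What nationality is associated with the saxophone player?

Spaniard

From clue 4, the person who makes cookies must be in house 3.
Clue 4 places the person who makes pudding in house 2.
By clue 6, the Spaniard is in house 3.
House 1's dessert must be brownies (nothing else left).
From clue 5, the trumpet player must be in house 2.
So house 1 gets harp for instrument.
That leaves saxophone as the instrument for house 3.
By clue 1, the Greek is in house 2.
That leaves Norwegian as the nationality for house 1.
So: house 1 = harp/Norwegian/brownies, house 2 = trumpet/Greek/pudding, house 3 = saxophone/Spaniard/cookies.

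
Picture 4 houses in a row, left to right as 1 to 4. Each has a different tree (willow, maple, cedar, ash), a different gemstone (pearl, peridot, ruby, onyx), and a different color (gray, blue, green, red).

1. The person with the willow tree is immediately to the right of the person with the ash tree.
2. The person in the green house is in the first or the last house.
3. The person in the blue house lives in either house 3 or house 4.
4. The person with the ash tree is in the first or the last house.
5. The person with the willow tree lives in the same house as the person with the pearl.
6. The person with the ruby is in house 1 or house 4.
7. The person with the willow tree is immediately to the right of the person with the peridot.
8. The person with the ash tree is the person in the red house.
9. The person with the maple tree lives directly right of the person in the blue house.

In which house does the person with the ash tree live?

By clue 4, the person with the ash tree is in house 1.
The person in the red house is in house 1 (clue 8).
Clue 9 places the person with the maple tree in house 4.
Clue 9 places the person in the blue house in house 3.
So house 2 gets gray for color.
House 4's color must be green (nothing else left).
The person with the willow tree is in house 2 (clue 1).
Clue 5 places the person with the pearl in house 2.
Clue 7 places the person with the peridot in house 1.
That leaves cedar as the tree for house 3.
The only gemstone still possible for house 3 is onyx.
House 4's gemstone must be ruby (nothing else left).
So: house 1 = ash/peridot/red, house 2 = willow/pearl/gray, house 3 = cedar/onyx/blue, house 4 = maple/ruby/green.

1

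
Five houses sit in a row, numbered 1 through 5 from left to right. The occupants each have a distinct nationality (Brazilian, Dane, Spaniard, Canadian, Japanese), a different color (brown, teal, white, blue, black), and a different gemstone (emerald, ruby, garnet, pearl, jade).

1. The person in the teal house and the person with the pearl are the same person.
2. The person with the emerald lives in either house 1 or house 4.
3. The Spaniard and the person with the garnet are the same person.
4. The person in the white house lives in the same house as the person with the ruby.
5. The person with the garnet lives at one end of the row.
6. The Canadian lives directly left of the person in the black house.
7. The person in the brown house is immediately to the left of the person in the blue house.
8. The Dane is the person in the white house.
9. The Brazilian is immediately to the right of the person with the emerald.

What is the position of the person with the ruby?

3

The Brazilian is narrowed to house 2 or 5; consider each.
Placing it in house 5 leads to a contradiction, so it's in house 2.
By clue 9, the person with the emerald is in house 1.
That leaves garnet as the gemstone for house 5.
The Spaniard is in house 5 (clue 3).
House 1 color: only brown fits.
From clue 7, the person in the blue house must be in house 2.
That leaves black as the color for house 5.
The Canadian is in house 4 (clue 6).
House 1 nationality: only Japanese fits.
That leaves Dane as the nationality for house 3.
House 2 gemstone: only jade fits.
By clue 8, the person in the white house is in house 3.
House 4 color: only teal fits.
Clue 1: the person with the pearl is in house 4.
From clue 4, the person with the ruby must be in house 3.
So: house 1 = Japanese/brown/emerald, house 2 = Brazilian/blue/jade, house 3 = Dane/white/ruby, house 4 = Canadian/teal/pearl, house 5 = Spaniard/black/garnet.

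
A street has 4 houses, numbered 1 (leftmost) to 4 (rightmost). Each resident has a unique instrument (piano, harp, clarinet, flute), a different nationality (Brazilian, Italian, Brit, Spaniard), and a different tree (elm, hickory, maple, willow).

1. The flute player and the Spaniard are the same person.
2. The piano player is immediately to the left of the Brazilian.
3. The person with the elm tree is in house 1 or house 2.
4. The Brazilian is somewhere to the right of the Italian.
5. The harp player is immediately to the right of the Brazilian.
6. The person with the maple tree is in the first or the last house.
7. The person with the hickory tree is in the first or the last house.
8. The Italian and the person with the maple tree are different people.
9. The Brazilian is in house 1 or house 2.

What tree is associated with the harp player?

Clue 9: the Brazilian is in house 2.
House 3's tree must be willow (nothing else left).
By clue 2, the piano player is in house 1.
From clue 4, the Italian must be in house 1.
By clue 5, the harp player is in house 3.
From clue 8, the person with the maple tree must be in house 4.
So house 2 gets clarinet for instrument.
So house 4 gets flute for instrument.
That leaves elm as the tree for house 2.
Clue 1: the Spaniard is in house 4.
The only nationality still possible for house 3 is Brit.
So house 1 gets hickory for tree.
So: house 1 = piano/Italian/hickory, house 2 = clarinet/Brazilian/elm, house 3 = harp/Brit/willow, house 4 = flute/Spaniard/maple.

willow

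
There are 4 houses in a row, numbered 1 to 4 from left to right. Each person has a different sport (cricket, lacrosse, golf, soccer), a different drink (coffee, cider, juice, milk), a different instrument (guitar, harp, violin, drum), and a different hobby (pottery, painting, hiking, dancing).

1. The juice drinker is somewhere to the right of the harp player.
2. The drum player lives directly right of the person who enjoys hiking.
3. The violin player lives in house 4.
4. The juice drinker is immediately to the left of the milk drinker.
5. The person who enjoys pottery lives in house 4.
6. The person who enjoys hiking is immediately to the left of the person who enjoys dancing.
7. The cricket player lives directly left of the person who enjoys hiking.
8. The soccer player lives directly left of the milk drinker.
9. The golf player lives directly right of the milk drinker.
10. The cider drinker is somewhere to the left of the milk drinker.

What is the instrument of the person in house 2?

Clue 3: the violin player is in house 4.
Clue 5: the person who enjoys pottery is in house 4.
Clue 9: the golf player is in house 4.
By clue 9, the milk drinker is in house 3.
That leaves coffee as the drink for house 4.
House 1 hobby: only painting fits.
By clue 1, the harp player is in house 1.
Clue 2 places the drum player in house 3.
By clue 2, the person who enjoys hiking is in house 2.
From clue 6, the person who enjoys dancing must be in house 3.
From clue 7, the cricket player must be in house 1.
By clue 8, the soccer player is in house 2.
House 3 sport: only lacrosse fits.
That leaves cider as the drink for house 1.
The only drink still possible for house 2 is juice.
The only instrument still possible for house 2 is guitar.
So: house 1 = cricket/cider/harp/painting, house 2 = soccer/juice/guitar/hiking, house 3 = lacrosse/milk/drum/dancing, house 4 = golf/coffee/violin/pottery.

guitar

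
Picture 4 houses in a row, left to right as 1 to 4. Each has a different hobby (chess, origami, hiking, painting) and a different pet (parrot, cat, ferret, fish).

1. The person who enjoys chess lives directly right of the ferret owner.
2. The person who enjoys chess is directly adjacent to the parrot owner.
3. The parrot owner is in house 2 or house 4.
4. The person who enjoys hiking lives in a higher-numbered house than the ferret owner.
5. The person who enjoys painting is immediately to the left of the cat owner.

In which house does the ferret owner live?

2

From clue 2, the person who enjoys chess must be in house 3.
From clue 1, the ferret owner must be in house 2.
The person who enjoys hiking is in house 4 (clue 4).
The only pet still possible for house 1 is fish.
The only pet still possible for house 3 is cat.
That leaves parrot as the pet for house 4.
From clue 5, the person who enjoys painting must be in house 2.
House 1 hobby: only origami fits.
So: house 1 = origami/fish, house 2 = painting/ferret, house 3 = chess/cat, house 4 = hiking/parrot.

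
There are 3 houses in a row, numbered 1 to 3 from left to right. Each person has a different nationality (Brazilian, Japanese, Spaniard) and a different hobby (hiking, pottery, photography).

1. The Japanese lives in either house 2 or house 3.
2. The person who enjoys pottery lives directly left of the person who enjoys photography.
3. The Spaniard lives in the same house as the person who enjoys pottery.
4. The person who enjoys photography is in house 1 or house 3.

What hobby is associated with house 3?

photography

Clue 4: the person who enjoys photography is in house 3.
The person who enjoys pottery is in house 2 (clue 2).
The Spaniard is in house 2 (clue 3).
House 1 nationality: only Brazilian fits.
That leaves Japanese as the nationality for house 3.
The only hobby still possible for house 1 is hiking.
So: house 1 = Brazilian/hiking, house 2 = Spaniard/pottery, house 3 = Japanese/photography.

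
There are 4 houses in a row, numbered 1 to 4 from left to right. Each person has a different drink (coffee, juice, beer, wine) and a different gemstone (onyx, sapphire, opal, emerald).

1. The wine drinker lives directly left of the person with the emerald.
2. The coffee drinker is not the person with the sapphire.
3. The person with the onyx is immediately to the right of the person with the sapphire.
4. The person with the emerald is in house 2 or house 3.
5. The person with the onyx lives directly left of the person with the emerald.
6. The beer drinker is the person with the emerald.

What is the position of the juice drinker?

1

Clue 5: the person with the onyx is in house 2.
Clue 5: the person with the emerald is in house 3.
The beer drinker is in house 3 (clue 6).
House 4 gemstone: only opal fits.
From clue 1, the wine drinker must be in house 2.
That leaves juice as the drink for house 1.
That leaves coffee as the drink for house 4.
The only gemstone still possible for house 1 is sapphire.
So: house 1 = juice/sapphire, house 2 = wine/onyx, house 3 = beer/emerald, house 4 = coffee/opal.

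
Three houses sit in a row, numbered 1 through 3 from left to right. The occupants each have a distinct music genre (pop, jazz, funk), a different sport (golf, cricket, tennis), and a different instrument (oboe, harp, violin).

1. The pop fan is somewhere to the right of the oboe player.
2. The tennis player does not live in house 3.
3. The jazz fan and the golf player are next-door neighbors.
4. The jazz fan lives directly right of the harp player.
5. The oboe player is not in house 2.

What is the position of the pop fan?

By clue 5, the oboe player is in house 1.
House 1's music genre must be funk (nothing else left).
The only instrument still possible for house 2 is harp.
The only instrument still possible for house 3 is violin.
The jazz fan is in house 3 (clue 4).
The only music genre still possible for house 2 is pop.
The golf player is in house 2 (clue 3).
House 1's sport must be tennis (nothing else left).
House 3 sport: only cricket fits.
So: house 1 = funk/tennis/oboe, house 2 = pop/golf/harp, house 3 = jazz/cricket/violin.

2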